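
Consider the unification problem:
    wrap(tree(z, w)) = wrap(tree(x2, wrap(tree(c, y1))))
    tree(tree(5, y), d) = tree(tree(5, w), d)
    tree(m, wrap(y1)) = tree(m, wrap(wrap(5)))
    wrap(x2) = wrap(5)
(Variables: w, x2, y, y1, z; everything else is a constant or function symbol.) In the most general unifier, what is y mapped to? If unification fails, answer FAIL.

Decompose wrap/1: tree(z, w) = tree(x2, wrap(tree(c, y1))).
Decompose tree/2: z = x2,  w = wrap(tree(c, y1)).
Bind z := x2; no other remaining equation mentions z.
Bind w := wrap(tree(c, y1)); substituting into the one remaining equation that mentions w gives: tree(tree(5, y), d) = tree(tree(5, wrap(tree(c, y1))), d).
Decompose tree/2: tree(5, y) = tree(5, wrap(tree(c, y1))),  d = d.
Decompose tree/2: 5 = 5,  y = wrap(tree(c, y1)).
Delete trivial equation 5 = 5.
Bind y := wrap(tree(c, y1)); no other remaining equation mentions y.
Delete trivial equation d = d.
Decompose tree/2: m = m,  wrap(y1) = wrap(wrap(5)).
Delete trivial equation m = m.
Decompose wrap/1: y1 = wrap(5).
Bind y1 := wrap(5); no other remaining equation mentions y1. Substituting into the earlier bindings gives w := wrap(tree(c, wrap(5))), y := wrap(tree(c, wrap(5))).
Decompose wrap/1: x2 = 5.
Bind x2 := 5. Substituting into the earlier binding gives z := 5.
MGU = { z ↦ 5, w ↦ wrap(tree(c, wrap(5))), y ↦ wrap(tree(c, wrap(5))), y1 ↦ wrap(5), x2 ↦ 5 }, so y ↦ wrap(tree(c, wrap(5))).

wrap(tree(c, wrap(5)))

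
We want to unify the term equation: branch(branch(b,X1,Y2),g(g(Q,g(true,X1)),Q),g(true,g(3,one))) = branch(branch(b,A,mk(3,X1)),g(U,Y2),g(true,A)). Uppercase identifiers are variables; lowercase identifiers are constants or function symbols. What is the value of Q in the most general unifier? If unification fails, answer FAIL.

mk(3,g(3,one))

Decompose branch/3: branch(b,X1,Y2) = branch(b,A,mk(3,X1)),  g(g(Q,g(true,X1)),Q) = g(U,Y2),  g(true,g(3,one)) = g(true,A).
Decompose branch/3: b = b,  X1 = A,  Y2 = mk(3,X1).
Delete trivial equation b = b.
Bind X1 := A; substituting into the 2 remaining equations that mention X1 gives: Y2 = mk(3,A),  g(g(Q,g(true,A)),Q) = g(U,Y2).
Bind Y2 := mk(3,A); substituting into the one remaining equation that mentions Y2 gives: g(g(Q,g(true,A)),Q) = g(U,mk(3,A)).
Decompose g/2: g(Q,g(true,A)) = U,  Q = mk(3,A).
Bind U := g(Q,g(true,A)); no other remaining equation mentions U.
Bind Q := mk(3,A); no other remaining equation mentions Q. Substituting into the earlier binding gives U := g(mk(3,A),g(true,A)).
Decompose g/2: true = true,  g(3,one) = A.
Delete trivial equation true = true.
Bind A := g(3,one). Substituting into the earlier bindings gives X1 := g(3,one), Y2 := mk(3,g(3,one)), U := g(mk(3,g(3,one)),g(true,g(3,one))), Q := mk(3,g(3,one)).
MGU = { X1 ↦ g(3,one), Y2 ↦ mk(3,g(3,one)), U ↦ g(mk(3,g(3,one)),g(true,g(3,one))), Q ↦ mk(3,g(3,one)), A ↦ g(3,one) }, so Q ↦ mk(3,g(3,one)).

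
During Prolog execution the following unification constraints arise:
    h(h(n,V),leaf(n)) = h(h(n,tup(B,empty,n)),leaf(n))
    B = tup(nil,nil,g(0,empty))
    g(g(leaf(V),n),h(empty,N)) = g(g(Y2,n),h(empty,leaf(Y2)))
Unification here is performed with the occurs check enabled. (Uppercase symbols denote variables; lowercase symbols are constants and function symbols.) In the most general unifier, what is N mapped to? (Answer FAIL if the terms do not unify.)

Decompose h/2: h(n,V) = h(n,tup(B,empty,n)),  leaf(n) = leaf(n).
Decompose h/2: n = n,  V = tup(B,empty,n).
Delete trivial equation n = n.
Bind V := tup(B,empty,n); substituting into the one remaining equation that mentions V gives: g(g(leaf(tup(B,empty,n)),n),h(empty,N)) = g(g(Y2,n),h(empty,leaf(Y2))).
Delete trivial equation leaf(n) = leaf(n).
Bind B := tup(nil,nil,g(0,empty)); substituting into the remaining equation gives: g(g(leaf(tup(tup(nil,nil,g(0,empty)),empty,n)),n),h(empty,N)) = g(g(Y2,n),h(empty,leaf(Y2))). Substituting into the earlier binding gives V := tup(tup(nil,nil,g(0,empty)),empty,n).
Decompose g/2: g(leaf(tup(tup(nil,nil,g(0,empty)),empty,n)),n) = g(Y2,n),  h(empty,N) = h(empty,leaf(Y2)).
Decompose g/2: leaf(tup(tup(nil,nil,g(0,empty)),empty,n)) = Y2,  n = n.
Bind Y2 := leaf(tup(tup(nil,nil,g(0,empty)),empty,n)); substituting into the one remaining equation that mentions Y2 gives: h(empty,N) = h(empty,leaf(leaf(tup(tup(nil,nil,g(0,empty)),empty,n)))).
Delete trivial equation n = n.
Decompose h/2: empty = empty,  N = leaf(leaf(tup(tup(nil,nil,g(0,empty)),empty,n))).
Delete trivial equation empty = empty.
Bind N := leaf(leaf(tup(tup(nil,nil,g(0,empty)),empty,n))).
MGU = { V -> tup(tup(nil,nil,g(0,empty)),empty,n), B -> tup(nil,nil,g(0,empty)), Y2 -> leaf(tup(tup(nil,nil,g(0,empty)),empty,n)), N -> leaf(leaf(tup(tup(nil,nil,g(0,empty)),empty,n))) }, so N -> leaf(leaf(tup(tup(nil,nil,g(0,empty)),empty,n))).

leaf(leaf(tup(tup(nil,nil,g(0,empty)),empty,n)))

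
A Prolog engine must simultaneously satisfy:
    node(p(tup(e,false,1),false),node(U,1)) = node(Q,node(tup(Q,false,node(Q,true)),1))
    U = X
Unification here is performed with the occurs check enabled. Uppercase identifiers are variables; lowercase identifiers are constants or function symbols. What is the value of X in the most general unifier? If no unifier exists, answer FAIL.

Decompose node/2: p(tup(e,false,1),false) = Q,  node(U,1) = node(tup(Q,false,node(Q,true)),1).
Bind Q := p(tup(e,false,1),false); substituting into the one remaining equation that mentions Q gives: node(U,1) = node(tup(p(tup(e,false,1),false),false,node(p(tup(e,false,1),false),true)),1).
Decompose node/2: U = tup(p(tup(e,false,1),false),false,node(p(tup(e,false,1),false),true)),  1 = 1.
Bind U := tup(p(tup(e,false,1),false),false,node(p(tup(e,false,1),false),true)); substituting into the one remaining equation that mentions U gives: tup(p(tup(e,false,1),false),false,node(p(tup(e,false,1),false),true)) = X.
Delete trivial equation 1 = 1.
Bind X := tup(p(tup(e,false,1),false),false,node(p(tup(e,false,1),false),true)).
MGU = { Q -> p(tup(e,false,1),false), U -> tup(p(tup(e,false,1),false),false,node(p(tup(e,false,1),false),true)), X -> tup(p(tup(e,false,1),false),false,node(p(tup(e,false,1),false),true)) }, so X -> tup(p(tup(e,false,1),false),false,node(p(tup(e,false,1),false),true)).

tup(p(tup(e,false,1),false),false,node(p(tup(e,false,1),false),true))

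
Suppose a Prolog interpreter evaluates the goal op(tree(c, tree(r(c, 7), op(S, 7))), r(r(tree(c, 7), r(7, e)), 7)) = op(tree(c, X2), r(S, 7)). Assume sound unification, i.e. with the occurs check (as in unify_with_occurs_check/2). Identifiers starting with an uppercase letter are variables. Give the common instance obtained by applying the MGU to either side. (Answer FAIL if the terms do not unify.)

op(tree(c, tree(r(c, 7), op(r(tree(c, 7), r(7, e)), 7))), r(r(tree(c, 7), r(7, e)), 7))

Decompose op/2: tree(c, tree(r(c, 7), op(S, 7))) = tree(c, X2),  r(r(tree(c, 7), r(7, e)), 7) = r(S, 7).
Decompose tree/2: c = c,  tree(r(c, 7), op(S, 7)) = X2.
Delete trivial equation c = c.
Bind X2 := tree(r(c, 7), op(S, 7)); no other remaining equation mentions X2.
Decompose r/2: r(tree(c, 7), r(7, e)) = S,  7 = 7.
Bind S := r(tree(c, 7), r(7, e)); no other remaining equation mentions S. Substituting into the earlier binding gives X2 := tree(r(c, 7), op(r(tree(c, 7), r(7, e)), 7)).
Delete trivial equation 7 = 7.
Applying the MGU to either side gives op(tree(c, tree(r(c, 7), op(r(tree(c, 7), r(7, e)), 7))), r(r(tree(c, 7), r(7, e)), 7)).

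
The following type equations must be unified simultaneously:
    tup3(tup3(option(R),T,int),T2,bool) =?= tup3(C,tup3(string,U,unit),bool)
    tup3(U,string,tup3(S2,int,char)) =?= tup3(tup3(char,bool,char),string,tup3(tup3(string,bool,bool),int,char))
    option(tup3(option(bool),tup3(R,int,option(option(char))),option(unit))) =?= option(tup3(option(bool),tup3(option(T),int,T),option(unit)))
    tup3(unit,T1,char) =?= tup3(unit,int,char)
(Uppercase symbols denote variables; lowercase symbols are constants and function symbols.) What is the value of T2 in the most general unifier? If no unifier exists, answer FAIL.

Decompose tup3/3: tup3(option(R),T,int) =?= C,  T2 =?= tup3(string,U,unit),  bool =?= bool.
Bind C := tup3(option(R),T,int); no other remaining equation mentions C.
Bind T2 := tup3(string,U,unit); no other remaining equation mentions T2.
Delete trivial equation bool =?= bool.
Decompose tup3/3: U =?= tup3(char,bool,char),  string =?= string,  tup3(S2,int,char) =?= tup3(tup3(string,bool,bool),int,char).
Bind U := tup3(char,bool,char); no other remaining equation mentions U. Substituting into the earlier binding gives T2 := tup3(string,tup3(char,bool,char),unit).
Delete trivial equation string =?= string.
Decompose tup3/3: S2 =?= tup3(string,bool,bool),  int =?= int,  char =?= char.
Bind S2 := tup3(string,bool,bool); no other remaining equation mentions S2.
Delete trivial equation int =?= int.
Delete trivial equation char =?= char.
Decompose option/1: tup3(option(bool),tup3(R,int,option(option(char))),option(unit)) =?= tup3(option(bool),tup3(option(T),int,T),option(unit)).
Decompose tup3/3: option(bool) =?= option(bool),  tup3(R,int,option(option(char))) =?= tup3(option(T),int,T),  option(unit) =?= option(unit).
Delete trivial equation option(bool) =?= option(bool).
Decompose tup3/3: R =?= option(T),  int =?= int,  option(option(char)) =?= T.
Bind R := option(T); no other remaining equation mentions R. Substituting into the earlier binding gives C := tup3(option(option(T)),T,int).
Delete trivial equation int =?= int.
Bind T := option(option(char)); no other remaining equation mentions T. Substituting into the earlier bindings gives C := tup3(option(option(option(option(char)))),option(option(char)),int), R := option(option(option(char))).
Delete trivial equation option(unit) =?= option(unit).
Decompose tup3/3: unit =?= unit,  T1 =?= int,  char =?= char.
Delete trivial equation unit =?= unit.
Bind T1 := int; no other remaining equation mentions T1.
Delete trivial equation char =?= char.
MGU = { C ↦ tup3(option(option(option(option(char)))),option(option(char)),int), T2 ↦ tup3(string,tup3(char,bool,char),unit), U ↦ tup3(char,bool,char), S2 ↦ tup3(string,bool,bool), R ↦ option(option(option(char))), T ↦ option(option(char)), T1 ↦ int }, so T2 ↦ tup3(string,tup3(char,bool,char),unit).

tup3(string,tup3(char,bool,char),unit)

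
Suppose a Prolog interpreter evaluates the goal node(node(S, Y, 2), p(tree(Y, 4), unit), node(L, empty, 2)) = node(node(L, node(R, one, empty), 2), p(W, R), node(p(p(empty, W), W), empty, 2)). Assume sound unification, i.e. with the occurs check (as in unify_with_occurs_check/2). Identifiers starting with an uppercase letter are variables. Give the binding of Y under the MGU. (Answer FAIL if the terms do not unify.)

node(unit, one, empty)

Decompose node/3: node(S, Y, 2) = node(L, node(R, one, empty), 2),  p(tree(Y, 4), unit) = p(W, R),  node(L, empty, 2) = node(p(p(empty, W), W), empty, 2).
Decompose node/3: S = L,  Y = node(R, one, empty),  2 = 2.
Bind S := L; no other remaining equation mentions S.
Bind Y := node(R, one, empty); substituting into the one remaining equation that mentions Y gives: p(tree(node(R, one, empty), 4), unit) = p(W, R).
Delete trivial equation 2 = 2.
Decompose p/2: tree(node(R, one, empty), 4) = W,  unit = R.
Bind W := tree(node(R, one, empty), 4); substituting into the one remaining equation that mentions W gives: node(L, empty, 2) = node(p(p(empty, tree(node(R, one, empty), 4)), tree(node(R, one, empty), 4)), empty, 2).
Bind R := unit; substituting into the remaining equation gives: node(L, empty, 2) = node(p(p(empty, tree(node(unit, one, empty), 4)), tree(node(unit, one, empty), 4)), empty, 2). Substituting into the earlier bindings gives Y := node(unit, one, empty), W := tree(node(unit, one, empty), 4).
Decompose node/3: L = p(p(empty, tree(node(unit, one, empty), 4)), tree(node(unit, one, empty), 4)),  empty = empty,  2 = 2.
Bind L := p(p(empty, tree(node(unit, one, empty), 4)), tree(node(unit, one, empty), 4)); no other remaining equation mentions L. Substituting into the earlier binding gives S := p(p(empty, tree(node(unit, one, empty), 4)), tree(node(unit, one, empty), 4)).
Delete trivial equation empty = empty.
Delete trivial equation 2 = 2.
MGU = { S -> p(p(empty, tree(node(unit, one, empty), 4)), tree(node(unit, one, empty), 4)), Y -> node(unit, one, empty), W -> tree(node(unit, one, empty), 4), R -> unit, L -> p(p(empty, tree(node(unit, one, empty), 4)), tree(node(unit, one, empty), 4)) }, so Y -> node(unit, one, empty).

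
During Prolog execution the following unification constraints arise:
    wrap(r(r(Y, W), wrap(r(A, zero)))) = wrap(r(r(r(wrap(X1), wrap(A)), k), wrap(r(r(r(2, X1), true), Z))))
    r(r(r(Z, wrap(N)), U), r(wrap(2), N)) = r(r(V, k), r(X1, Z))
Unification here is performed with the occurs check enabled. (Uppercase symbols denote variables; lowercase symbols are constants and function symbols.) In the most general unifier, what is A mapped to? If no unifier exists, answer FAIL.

Decompose wrap/1: r(r(Y, W), wrap(r(A, zero))) = r(r(r(wrap(X1), wrap(A)), k), wrap(r(r(r(2, X1), true), Z))).
Decompose r/2: r(Y, W) = r(r(wrap(X1), wrap(A)), k),  wrap(r(A, zero)) = wrap(r(r(r(2, X1), true), Z)).
Decompose r/2: Y = r(wrap(X1), wrap(A)),  W = k.
Bind Y := r(wrap(X1), wrap(A)); no other remaining equation mentions Y.
Bind W := k; no other remaining equation mentions W.
Decompose wrap/1: r(A, zero) = r(r(r(2, X1), true), Z).
Decompose r/2: A = r(r(2, X1), true),  zero = Z.
Bind A := r(r(2, X1), true); no other remaining equation mentions A. Substituting into the earlier binding gives Y := r(wrap(X1), wrap(r(r(2, X1), true))).
Bind Z := zero; substituting into the remaining equation gives: r(r(r(zero, wrap(N)), U), r(wrap(2), N)) = r(r(V, k), r(X1, zero)).
Decompose r/2: r(r(zero, wrap(N)), U) = r(V, k),  r(wrap(2), N) = r(X1, zero).
Decompose r/2: r(zero, wrap(N)) = V,  U = k.
Bind V := r(zero, wrap(N)); no other remaining equation mentions V.
Bind U := k; no other remaining equation mentions U.
Decompose r/2: wrap(2) = X1,  N = zero.
Bind X1 := wrap(2); no other remaining equation mentions X1. Substituting into the earlier bindings gives Y := r(wrap(wrap(2)), wrap(r(r(2, wrap(2)), true))), A := r(r(2, wrap(2)), true).
Bind N := zero. Substituting into the earlier binding gives V := r(zero, wrap(zero)).
MGU = { Y = r(wrap(wrap(2)), wrap(r(r(2, wrap(2)), true))), W = k, A = r(r(2, wrap(2)), true), Z = zero, V = r(zero, wrap(zero)), U = k, X1 = wrap(2), N = zero }, so A = r(r(2, wrap(2)), true).

r(r(2, wrap(2)), true)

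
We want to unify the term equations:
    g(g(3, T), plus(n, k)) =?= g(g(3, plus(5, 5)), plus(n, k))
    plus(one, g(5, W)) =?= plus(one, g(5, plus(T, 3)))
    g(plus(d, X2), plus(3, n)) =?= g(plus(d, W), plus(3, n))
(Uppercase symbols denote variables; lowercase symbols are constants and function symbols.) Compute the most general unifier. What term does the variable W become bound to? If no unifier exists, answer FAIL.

Decompose g/2: g(3, T) =?= g(3, plus(5, 5)),  plus(n, k) =?= plus(n, k).
Decompose g/2: 3 =?= 3,  T =?= plus(5, 5).
Delete trivial equation 3 =?= 3.
Bind T := plus(5, 5); substituting into the one remaining equation that mentions T gives: plus(one, g(5, W)) =?= plus(one, g(5, plus(plus(5, 5), 3))).
Delete trivial equation plus(n, k) =?= plus(n, k).
Decompose plus/2: one =?= one,  g(5, W) =?= g(5, plus(plus(5, 5), 3)).
Delete trivial equation one =?= one.
Decompose g/2: 5 =?= 5,  W =?= plus(plus(5, 5), 3).
Delete trivial equation 5 =?= 5.
Bind W := plus(plus(5, 5), 3); substituting into the remaining equation gives: g(plus(d, X2), plus(3, n)) =?= g(plus(d, plus(plus(5, 5), 3)), plus(3, n)).
Decompose g/2: plus(d, X2) =?= plus(d, plus(plus(5, 5), 3)),  plus(3, n) =?= plus(3, n).
Decompose plus/2: d =?= d,  X2 =?= plus(plus(5, 5), 3).
Delete trivial equation d =?= d.
Bind X2 := plus(plus(5, 5), 3); no other remaining equation mentions X2.
Delete trivial equation plus(3, n) =?= plus(3, n).
MGU = { T -> plus(5, 5), W -> plus(plus(5, 5), 3), X2 -> plus(plus(5, 5), 3) }, so W -> plus(plus(5, 5), 3).

plus(plus(5, 5), 3)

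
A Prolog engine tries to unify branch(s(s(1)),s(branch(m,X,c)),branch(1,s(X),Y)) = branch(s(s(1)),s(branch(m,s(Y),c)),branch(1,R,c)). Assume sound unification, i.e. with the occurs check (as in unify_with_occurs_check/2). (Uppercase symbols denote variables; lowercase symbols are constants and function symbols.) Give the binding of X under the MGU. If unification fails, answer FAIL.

Decompose branch/3: s(s(1)) = s(s(1)),  s(branch(m,X,c)) = s(branch(m,s(Y),c)),  branch(1,s(X),Y) = branch(1,R,c).
Delete trivial equation s(s(1)) = s(s(1)).
Decompose s/1: branch(m,X,c) = branch(m,s(Y),c).
Decompose branch/3: m = m,  X = s(Y),  c = c.
Delete trivial equation m = m.
Bind X := s(Y); substituting into the one remaining equation that mentions X gives: branch(1,s(s(Y)),Y) = branch(1,R,c).
Delete trivial equation c = c.
Decompose branch/3: 1 = 1,  s(s(Y)) = R,  Y = c.
Delete trivial equation 1 = 1.
Bind R := s(s(Y)); no other remaining equation mentions R.
Bind Y := c. Substituting into the earlier bindings gives X := s(c), R := s(s(c)).
MGU = { X -> s(c), R -> s(s(c)), Y -> c }, so X -> s(c).

s(c)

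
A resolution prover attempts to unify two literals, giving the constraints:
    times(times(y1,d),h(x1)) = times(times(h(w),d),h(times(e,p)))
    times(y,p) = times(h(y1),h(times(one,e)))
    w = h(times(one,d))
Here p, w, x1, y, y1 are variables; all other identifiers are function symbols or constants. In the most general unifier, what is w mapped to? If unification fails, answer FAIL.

Decompose times/2: times(y1,d) = times(h(w),d),  h(x1) = h(times(e,p)).
Decompose times/2: y1 = h(w),  d = d.
Bind y1 := h(w); substituting into the one remaining equation that mentions y1 gives: times(y,p) = times(h(h(w)),h(times(one,e))).
Delete trivial equation d = d.
Decompose h/1: x1 = times(e,p).
Bind x1 := times(e,p); no other remaining equation mentions x1.
Decompose times/2: y = h(h(w)),  p = h(times(one,e)).
Bind y := h(h(w)); no other remaining equation mentions y.
Bind p := h(times(one,e)); no other remaining equation mentions p. Substituting into the earlier binding gives x1 := times(e,h(times(one,e))).
Bind w := h(times(one,d)). Substituting into the earlier bindings gives y1 := h(h(times(one,d))), y := h(h(h(times(one,d)))).
MGU = { y1 -> h(h(times(one,d))), x1 -> times(e,h(times(one,e))), y -> h(h(h(times(one,d)))), p -> h(times(one,e)), w -> h(times(one,d)) }, so w -> h(times(one,d)).

h(times(one,d))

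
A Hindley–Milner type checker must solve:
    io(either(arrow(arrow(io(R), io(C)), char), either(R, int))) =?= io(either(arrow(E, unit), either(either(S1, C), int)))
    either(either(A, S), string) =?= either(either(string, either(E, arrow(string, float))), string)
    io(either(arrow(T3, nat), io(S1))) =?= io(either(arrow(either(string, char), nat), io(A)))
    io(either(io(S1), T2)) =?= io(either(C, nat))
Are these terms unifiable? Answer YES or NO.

NO

Decompose io/1: either(arrow(arrow(io(R), io(C)), char), either(R, int)) =?= either(arrow(E, unit), either(either(S1, C), int)).
Decompose either/2: arrow(arrow(io(R), io(C)), char) =?= arrow(E, unit),  either(R, int) =?= either(either(S1, C), int).
Decompose arrow/2: arrow(io(R), io(C)) =?= E,  char =?= unit.
Bind E := arrow(io(R), io(C)); substituting into the one remaining equation that mentions E gives: either(either(A, S), string) =?= either(either(string, either(arrow(io(R), io(C)), arrow(string, float))), string).
Clash: constants char and unit differ; no unifier exists.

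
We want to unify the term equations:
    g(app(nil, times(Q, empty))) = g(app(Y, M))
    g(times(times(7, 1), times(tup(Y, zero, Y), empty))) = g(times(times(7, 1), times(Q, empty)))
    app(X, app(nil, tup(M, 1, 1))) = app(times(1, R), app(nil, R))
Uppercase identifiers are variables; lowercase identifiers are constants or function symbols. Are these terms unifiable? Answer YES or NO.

Decompose g/1: app(nil, times(Q, empty)) = app(Y, M).
Decompose app/2: nil = Y,  times(Q, empty) = M.
Bind Y := nil; substituting into the one remaining equation that mentions Y gives: g(times(times(7, 1), times(tup(nil, zero, nil), empty))) = g(times(times(7, 1), times(Q, empty))).
Bind M := times(Q, empty); substituting into the one remaining equation that mentions M gives: app(X, app(nil, tup(times(Q, empty), 1, 1))) = app(times(1, R), app(nil, R)).
Decompose g/1: times(times(7, 1), times(tup(nil, zero, nil), empty)) = times(times(7, 1), times(Q, empty)).
Decompose times/2: times(7, 1) = times(7, 1),  times(tup(nil, zero, nil), empty) = times(Q, empty).
Delete trivial equation times(7, 1) = times(7, 1).
Decompose times/2: tup(nil, zero, nil) = Q,  empty = empty.
Bind Q := tup(nil, zero, nil); substituting into the one remaining equation that mentions Q gives: app(X, app(nil, tup(times(tup(nil, zero, nil), empty), 1, 1))) = app(times(1, R), app(nil, R)). Substituting into the earlier binding gives M := times(tup(nil, zero, nil), empty).
Delete trivial equation empty = empty.
Decompose app/2: X = times(1, R),  app(nil, tup(times(tup(nil, zero, nil), empty), 1, 1)) = app(nil, R).
Bind X := times(1, R); no other remaining equation mentions X.
Decompose app/2: nil = nil,  tup(times(tup(nil, zero, nil), empty), 1, 1) = R.
Delete trivial equation nil = nil.
Bind R := tup(times(tup(nil, zero, nil), empty), 1, 1). Substituting into the earlier binding gives X := times(1, tup(times(tup(nil, zero, nil), empty), 1, 1)).
No equations remain and no clash or occurs-check failure arose, so a unifier exists.

YES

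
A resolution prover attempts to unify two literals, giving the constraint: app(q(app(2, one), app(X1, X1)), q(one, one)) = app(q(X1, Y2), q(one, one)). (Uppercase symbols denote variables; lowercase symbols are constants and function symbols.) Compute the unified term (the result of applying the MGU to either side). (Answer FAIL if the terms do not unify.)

app(q(app(2, one), app(app(2, one), app(2, one))), q(one, one))

Decompose app/2: q(app(2, one), app(X1, X1)) = q(X1, Y2),  q(one, one) = q(one, one).
Decompose q/2: app(2, one) = X1,  app(X1, X1) = Y2.
Bind X1 := app(2, one); substituting into the one remaining equation that mentions X1 gives: app(app(2, one), app(2, one)) = Y2.
Bind Y2 := app(app(2, one), app(2, one)); no other remaining equation mentions Y2.
Delete trivial equation q(one, one) = q(one, one).
Applying the MGU to either side gives app(q(app(2, one), app(app(2, one), app(2, one))), q(one, one)).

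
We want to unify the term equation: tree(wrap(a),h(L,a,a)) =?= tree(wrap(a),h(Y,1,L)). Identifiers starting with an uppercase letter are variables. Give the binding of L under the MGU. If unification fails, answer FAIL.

FAIL

Decompose tree/2: wrap(a) =?= wrap(a),  h(L,a,a) =?= h(Y,1,L).
Delete trivial equation wrap(a) =?= wrap(a).
Decompose h/3: L =?= Y,  a =?= 1,  a =?= L.
Bind L := Y; substituting into the one remaining equation that mentions L gives: a =?= Y.
Clash: constants a and 1 differ; no unifier exists.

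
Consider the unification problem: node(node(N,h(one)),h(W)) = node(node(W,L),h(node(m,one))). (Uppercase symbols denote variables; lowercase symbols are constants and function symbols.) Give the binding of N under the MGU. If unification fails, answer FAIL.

node(m,one)

Decompose node/2: node(N,h(one)) = node(W,L),  h(W) = h(node(m,one)).
Decompose node/2: N = W,  h(one) = L.
Bind N := W; no other remaining equation mentions N.
Bind L := h(one); no other remaining equation mentions L.
Decompose h/1: W = node(m,one).
Bind W := node(m,one). Substituting into the earlier binding gives N := node(m,one).
MGU = { N := node(m,one), L := h(one), W := node(m,one) }, so N := node(m,one).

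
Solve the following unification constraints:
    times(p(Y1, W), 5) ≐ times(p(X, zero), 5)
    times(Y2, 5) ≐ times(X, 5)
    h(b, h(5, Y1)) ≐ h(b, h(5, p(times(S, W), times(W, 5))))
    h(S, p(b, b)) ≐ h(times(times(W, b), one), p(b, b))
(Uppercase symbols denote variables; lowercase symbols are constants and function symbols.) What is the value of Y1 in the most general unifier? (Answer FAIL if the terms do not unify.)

Decompose times/2: p(Y1, W) ≐ p(X, zero),  5 ≐ 5.
Decompose p/2: Y1 ≐ X,  W ≐ zero.
Bind Y1 := X; substituting into the one remaining equation that mentions Y1 gives: h(b, h(5, X)) ≐ h(b, h(5, p(times(S, W), times(W, 5)))).
Bind W := zero; substituting into the 2 remaining equations that mention W gives: h(b, h(5, X)) ≐ h(b, h(5, p(times(S, zero), times(zero, 5)))),  h(S, p(b, b)) ≐ h(times(times(zero, b), one), p(b, b)).
Delete trivial equation 5 ≐ 5.
Decompose times/2: Y2 ≐ X,  5 ≐ 5.
Bind Y2 := X; no other remaining equation mentions Y2.
Delete trivial equation 5 ≐ 5.
Decompose h/2: b ≐ b,  h(5, X) ≐ h(5, p(times(S, zero), times(zero, 5))).
Delete trivial equation b ≐ b.
Decompose h/2: 5 ≐ 5,  X ≐ p(times(S, zero), times(zero, 5)).
Delete trivial equation 5 ≐ 5.
Bind X := p(times(S, zero), times(zero, 5)); no other remaining equation mentions X. Substituting into the earlier bindings gives Y1 := p(times(S, zero), times(zero, 5)), Y2 := p(times(S, zero), times(zero, 5)).
Decompose h/2: S ≐ times(times(zero, b), one),  p(b, b) ≐ p(b, b).
Bind S := times(times(zero, b), one); no other remaining equation mentions S. Substituting into the earlier bindings gives Y1 := p(times(times(times(zero, b), one), zero), times(zero, 5)), Y2 := p(times(times(times(zero, b), one), zero), times(zero, 5)), X := p(times(times(times(zero, b), one), zero), times(zero, 5)).
Delete trivial equation p(b, b) ≐ p(b, b).
MGU = { Y1 := p(times(times(times(zero, b), one), zero), times(zero, 5)), W := zero, Y2 := p(times(times(times(zero, b), one), zero), times(zero, 5)), X := p(times(times(times(zero, b), one), zero), times(zero, 5)), S := times(times(zero, b), one) }, so Y1 := p(times(times(times(zero, b), one), zero), times(zero, 5)).

p(times(times(times(zero, b), one), zero), times(zero, 5))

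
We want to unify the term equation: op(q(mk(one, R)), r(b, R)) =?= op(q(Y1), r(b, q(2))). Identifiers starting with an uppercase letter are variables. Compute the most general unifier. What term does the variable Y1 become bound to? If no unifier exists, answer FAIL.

mk(one, q(2))

Decompose op/2: q(mk(one, R)) =?= q(Y1),  r(b, R) =?= r(b, q(2)).
Decompose q/1: mk(one, R) =?= Y1.
Bind Y1 := mk(one, R); no other remaining equation mentions Y1.
Decompose r/2: b =?= b,  R =?= q(2).
Delete trivial equation b =?= b.
Bind R := q(2). Substituting into the earlier binding gives Y1 := mk(one, q(2)).
MGU = { Y1 ↦ mk(one, q(2)), R ↦ q(2) }, so Y1 ↦ mk(one, q(2)).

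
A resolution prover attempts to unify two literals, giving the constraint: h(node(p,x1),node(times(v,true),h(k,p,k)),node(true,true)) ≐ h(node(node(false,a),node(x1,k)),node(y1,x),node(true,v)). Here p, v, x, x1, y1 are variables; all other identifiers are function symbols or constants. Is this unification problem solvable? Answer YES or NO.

Decompose h/3: node(p,x1) ≐ node(node(false,a),node(x1,k)),  node(times(v,true),h(k,p,k)) ≐ node(y1,x),  node(true,true) ≐ node(true,v).
Decompose node/2: p ≐ node(false,a),  x1 ≐ node(x1,k).
Bind p := node(false,a); substituting into the one remaining equation that mentions p gives: node(times(v,true),h(k,node(false,a),k)) ≐ node(y1,x).
Occurs check fails: x1 occurs in node(x1,k); the equation x1 ≐ node(x1,k) has no finite solution.

NO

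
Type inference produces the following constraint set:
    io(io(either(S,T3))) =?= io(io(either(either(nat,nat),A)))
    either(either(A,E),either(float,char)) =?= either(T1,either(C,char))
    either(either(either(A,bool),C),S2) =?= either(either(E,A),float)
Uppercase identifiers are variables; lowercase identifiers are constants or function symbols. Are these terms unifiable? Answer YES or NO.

YES

Decompose io/1: io(either(S,T3)) =?= io(either(either(nat,nat),A)).
Decompose io/1: either(S,T3) =?= either(either(nat,nat),A).
Decompose either/2: S =?= either(nat,nat),  T3 =?= A.
Bind S := either(nat,nat); no other remaining equation mentions S.
Bind T3 := A; no other remaining equation mentions T3.
Decompose either/2: either(A,E) =?= T1,  either(float,char) =?= either(C,char).
Bind T1 := either(A,E); no other remaining equation mentions T1.
Decompose either/2: float =?= C,  char =?= char.
Bind C := float; substituting into the one remaining equation that mentions C gives: either(either(either(A,bool),float),S2) =?= either(either(E,A),float).
Delete trivial equation char =?= char.
Decompose either/2: either(either(A,bool),float) =?= either(E,A),  S2 =?= float.
Decompose either/2: either(A,bool) =?= E,  float =?= A.
Bind E := either(A,bool); no other remaining equation mentions E. Substituting into the earlier binding gives T1 := either(A,either(A,bool)).
Bind A := float; no other remaining equation mentions A. Substituting into the earlier bindings gives T3 := float, T1 := either(float,either(float,bool)), E := either(float,bool).
Bind S2 := float.
No equations remain and no clash or occurs-check failure arose, so a unifier exists.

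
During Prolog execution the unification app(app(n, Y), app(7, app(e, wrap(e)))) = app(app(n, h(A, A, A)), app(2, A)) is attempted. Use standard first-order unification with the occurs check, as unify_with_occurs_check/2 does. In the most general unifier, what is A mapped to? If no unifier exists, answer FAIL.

Decompose app/2: app(n, Y) = app(n, h(A, A, A)),  app(7, app(e, wrap(e))) = app(2, A).
Decompose app/2: n = n,  Y = h(A, A, A).
Delete trivial equation n = n.
Bind Y := h(A, A, A); no other remaining equation mentions Y.
Decompose app/2: 7 = 2,  app(e, wrap(e)) = A.
Clash: constants 7 and 2 differ; no unifier exists.

FAIL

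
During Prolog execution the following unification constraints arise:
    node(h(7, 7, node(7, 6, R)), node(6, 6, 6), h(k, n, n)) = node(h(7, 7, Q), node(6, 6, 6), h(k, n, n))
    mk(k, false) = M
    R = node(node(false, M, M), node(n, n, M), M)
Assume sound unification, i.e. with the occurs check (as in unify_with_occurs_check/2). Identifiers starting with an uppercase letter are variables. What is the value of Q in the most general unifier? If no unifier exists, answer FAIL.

node(7, 6, node(node(false, mk(k, false), mk(k, false)), node(n, n, mk(k, false)), mk(k, false)))

Decompose node/3: h(7, 7, node(7, 6, R)) = h(7, 7, Q),  node(6, 6, 6) = node(6, 6, 6),  h(k, n, n) = h(k, n, n).
Decompose h/3: 7 = 7,  7 = 7,  node(7, 6, R) = Q.
Delete trivial equation 7 = 7.
Delete trivial equation 7 = 7.
Bind Q := node(7, 6, R); no other remaining equation mentions Q.
Delete trivial equation node(6, 6, 6) = node(6, 6, 6).
Delete trivial equation h(k, n, n) = h(k, n, n).
Bind M := mk(k, false); substituting into the remaining equation gives: R = node(node(false, mk(k, false), mk(k, false)), node(n, n, mk(k, false)), mk(k, false)).
Bind R := node(node(false, mk(k, false), mk(k, false)), node(n, n, mk(k, false)), mk(k, false)). Substituting into the earlier binding gives Q := node(7, 6, node(node(false, mk(k, false), mk(k, false)), node(n, n, mk(k, false)), mk(k, false))).
MGU = { Q = node(7, 6, node(node(false, mk(k, false), mk(k, false)), node(n, n, mk(k, false)), mk(k, false))), M = mk(k, false), R = node(node(false, mk(k, false), mk(k, false)), node(n, n, mk(k, false)), mk(k, false)) }, so Q = node(7, 6, node(node(false, mk(k, false), mk(k, false)), node(n, n, mk(k, false)), mk(k, false))).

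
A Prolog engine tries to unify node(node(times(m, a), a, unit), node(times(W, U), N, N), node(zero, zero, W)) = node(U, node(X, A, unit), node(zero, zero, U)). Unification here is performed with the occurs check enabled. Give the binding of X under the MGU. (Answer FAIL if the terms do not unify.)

Decompose node/3: node(times(m, a), a, unit) = U,  node(times(W, U), N, N) = node(X, A, unit),  node(zero, zero, W) = node(zero, zero, U).
Bind U := node(times(m, a), a, unit); substituting into the remaining equations gives: node(times(W, node(times(m, a), a, unit)), N, N) = node(X, A, unit),  node(zero, zero, W) = node(zero, zero, node(times(m, a), a, unit)).
Decompose node/3: times(W, node(times(m, a), a, unit)) = X,  N = A,  N = unit.
Bind X := times(W, node(times(m, a), a, unit)); no other remaining equation mentions X.
Bind N := A; substituting into the one remaining equation that mentions N gives: A = unit.
Bind A := unit; no other remaining equation mentions A. Substituting into the earlier binding gives N := unit.
Decompose node/3: zero = zero,  zero = zero,  W = node(times(m, a), a, unit).
Delete trivial equation zero = zero.
Delete trivial equation zero = zero.
Bind W := node(times(m, a), a, unit). Substituting into the earlier binding gives X := times(node(times(m, a), a, unit), node(times(m, a), a, unit)).
MGU = { U -> node(times(m, a), a, unit), X -> times(node(times(m, a), a, unit), node(times(m, a), a, unit)), N -> unit, A -> unit, W -> node(times(m, a), a, unit) }, so X -> times(node(times(m, a), a, unit), node(times(m, a), a, unit)).

times(node(times(m, a), a, unit), node(times(m, a), a, unit))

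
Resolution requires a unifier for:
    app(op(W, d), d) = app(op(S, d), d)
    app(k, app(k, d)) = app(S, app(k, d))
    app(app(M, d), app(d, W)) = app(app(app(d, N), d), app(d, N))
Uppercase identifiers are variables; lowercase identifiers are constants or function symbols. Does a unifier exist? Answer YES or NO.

YES

Decompose app/2: op(W, d) = op(S, d),  d = d.
Decompose op/2: W = S,  d = d.
Bind W := S; substituting into the one remaining equation that mentions W gives: app(app(M, d), app(d, S)) = app(app(app(d, N), d), app(d, N)).
Delete trivial equation d = d.
Delete trivial equation d = d.
Decompose app/2: k = S,  app(k, d) = app(k, d).
Bind S := k; substituting into the one remaining equation that mentions S gives: app(app(M, d), app(d, k)) = app(app(app(d, N), d), app(d, N)). Substituting into the earlier binding gives W := k.
Delete trivial equation app(k, d) = app(k, d).
Decompose app/2: app(M, d) = app(app(d, N), d),  app(d, k) = app(d, N).
Decompose app/2: M = app(d, N),  d = d.
Bind M := app(d, N); no other remaining equation mentions M.
Delete trivial equation d = d.
Decompose app/2: d = d,  k = N.
Delete trivial equation d = d.
Bind N := k. Substituting into the earlier binding gives M := app(d, k).
No equations remain and no clash or occurs-check failure arose, so a unifier exists.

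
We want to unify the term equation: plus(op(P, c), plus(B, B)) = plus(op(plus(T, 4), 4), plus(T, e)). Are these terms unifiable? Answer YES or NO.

Decompose plus/2: op(P, c) = op(plus(T, 4), 4),  plus(B, B) = plus(T, e).
Decompose op/2: P = plus(T, 4),  c = 4.
Bind P := plus(T, 4); no other remaining equation mentions P.
Clash: constants c and 4 differ; no unifier exists.

NO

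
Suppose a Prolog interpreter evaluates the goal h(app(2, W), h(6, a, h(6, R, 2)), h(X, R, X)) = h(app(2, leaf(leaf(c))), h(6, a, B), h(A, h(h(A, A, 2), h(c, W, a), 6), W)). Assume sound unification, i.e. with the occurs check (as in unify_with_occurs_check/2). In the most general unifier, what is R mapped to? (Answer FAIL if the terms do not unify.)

h(h(leaf(leaf(c)), leaf(leaf(c)), 2), h(c, leaf(leaf(c)), a), 6)

Decompose h/3: app(2, W) = app(2, leaf(leaf(c))),  h(6, a, h(6, R, 2)) = h(6, a, B),  h(X, R, X) = h(A, h(h(A, A, 2), h(c, W, a), 6), W).
Decompose app/2: 2 = 2,  W = leaf(leaf(c)).
Delete trivial equation 2 = 2.
Bind W := leaf(leaf(c)); substituting into the one remaining equation that mentions W gives: h(X, R, X) = h(A, h(h(A, A, 2), h(c, leaf(leaf(c)), a), 6), leaf(leaf(c))).
Decompose h/3: 6 = 6,  a = a,  h(6, R, 2) = B.
Delete trivial equation 6 = 6.
Delete trivial equation a = a.
Bind B := h(6, R, 2); no other remaining equation mentions B.
Decompose h/3: X = A,  R = h(h(A, A, 2), h(c, leaf(leaf(c)), a), 6),  X = leaf(leaf(c)).
Bind X := A; substituting into the one remaining equation that mentions X gives: A = leaf(leaf(c)).
Bind R := h(h(A, A, 2), h(c, leaf(leaf(c)), a), 6); no other remaining equation mentions R. Substituting into the earlier binding gives B := h(6, h(h(A, A, 2), h(c, leaf(leaf(c)), a), 6), 2).
Bind A := leaf(leaf(c)). Substituting into the earlier bindings gives B := h(6, h(h(leaf(leaf(c)), leaf(leaf(c)), 2), h(c, leaf(leaf(c)), a), 6), 2), X := leaf(leaf(c)), R := h(h(leaf(leaf(c)), leaf(leaf(c)), 2), h(c, leaf(leaf(c)), a), 6).
MGU = { W ↦ leaf(leaf(c)), B ↦ h(6, h(h(leaf(leaf(c)), leaf(leaf(c)), 2), h(c, leaf(leaf(c)), a), 6), 2), X ↦ leaf(leaf(c)), R ↦ h(h(leaf(leaf(c)), leaf(leaf(c)), 2), h(c, leaf(leaf(c)), a), 6), A ↦ leaf(leaf(c)) }, so R ↦ h(h(leaf(leaf(c)), leaf(leaf(c)), 2), h(c, leaf(leaf(c)), a), 6).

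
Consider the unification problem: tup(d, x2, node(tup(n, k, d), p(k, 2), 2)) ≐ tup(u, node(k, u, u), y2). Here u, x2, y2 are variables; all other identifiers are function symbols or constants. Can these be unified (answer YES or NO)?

Decompose tup/3: d ≐ u,  x2 ≐ node(k, u, u),  node(tup(n, k, d), p(k, 2), 2) ≐ y2.
Bind u := d; substituting into the one remaining equation that mentions u gives: x2 ≐ node(k, d, d).
Bind x2 := node(k, d, d); no other remaining equation mentions x2.
Bind y2 := node(tup(n, k, d), p(k, 2), 2).
No equations remain and no clash or occurs-check failure arose, so a unifier exists.

YES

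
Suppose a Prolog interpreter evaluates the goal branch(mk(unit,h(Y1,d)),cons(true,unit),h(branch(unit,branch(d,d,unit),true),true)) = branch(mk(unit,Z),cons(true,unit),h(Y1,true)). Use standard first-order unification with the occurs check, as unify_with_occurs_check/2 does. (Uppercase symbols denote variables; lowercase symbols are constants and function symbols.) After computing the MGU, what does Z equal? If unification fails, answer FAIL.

h(branch(unit,branch(d,d,unit),true),d)

Decompose branch/3: mk(unit,h(Y1,d)) = mk(unit,Z),  cons(true,unit) = cons(true,unit),  h(branch(unit,branch(d,d,unit),true),true) = h(Y1,true).
Decompose mk/2: unit = unit,  h(Y1,d) = Z.
Delete trivial equation unit = unit.
Bind Z := h(Y1,d); no other remaining equation mentions Z.
Delete trivial equation cons(true,unit) = cons(true,unit).
Decompose h/2: branch(unit,branch(d,d,unit),true) = Y1,  true = true.
Bind Y1 := branch(unit,branch(d,d,unit),true); no other remaining equation mentions Y1. Substituting into the earlier binding gives Z := h(branch(unit,branch(d,d,unit),true),d).
Delete trivial equation true = true.
MGU = { Z ↦ h(branch(unit,branch(d,d,unit),true),d), Y1 ↦ branch(unit,branch(d,d,unit),true) }, so Z ↦ h(branch(unit,branch(d,d,unit),true),d).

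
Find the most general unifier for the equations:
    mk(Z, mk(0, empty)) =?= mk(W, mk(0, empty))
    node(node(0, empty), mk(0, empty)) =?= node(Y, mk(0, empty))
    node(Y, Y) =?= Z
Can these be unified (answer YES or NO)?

Decompose mk/2: Z =?= W,  mk(0, empty) =?= mk(0, empty).
Bind Z := W; substituting into the one remaining equation that mentions Z gives: node(Y, Y) =?= W.
Delete trivial equation mk(0, empty) =?= mk(0, empty).
Decompose node/2: node(0, empty) =?= Y,  mk(0, empty) =?= mk(0, empty).
Bind Y := node(0, empty); substituting into the one remaining equation that mentions Y gives: node(node(0, empty), node(0, empty)) =?= W.
Delete trivial equation mk(0, empty) =?= mk(0, empty).
Bind W := node(node(0, empty), node(0, empty)). Substituting into the earlier binding gives Z := node(node(0, empty), node(0, empty)).
No equations remain and no clash or occurs-check failure arose, so a unifier exists.

YES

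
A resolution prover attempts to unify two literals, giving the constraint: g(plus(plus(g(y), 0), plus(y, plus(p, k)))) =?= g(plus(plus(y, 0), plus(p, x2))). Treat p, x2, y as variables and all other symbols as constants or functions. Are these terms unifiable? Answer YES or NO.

Decompose g/1: plus(plus(g(y), 0), plus(y, plus(p, k))) =?= plus(plus(y, 0), plus(p, x2)).
Decompose plus/2: plus(g(y), 0) =?= plus(y, 0),  plus(y, plus(p, k)) =?= plus(p, x2).
Decompose plus/2: g(y) =?= y,  0 =?= 0.
Occurs check fails: y occurs in g(y); the equation y =?= g(y) has no finite solution.

NO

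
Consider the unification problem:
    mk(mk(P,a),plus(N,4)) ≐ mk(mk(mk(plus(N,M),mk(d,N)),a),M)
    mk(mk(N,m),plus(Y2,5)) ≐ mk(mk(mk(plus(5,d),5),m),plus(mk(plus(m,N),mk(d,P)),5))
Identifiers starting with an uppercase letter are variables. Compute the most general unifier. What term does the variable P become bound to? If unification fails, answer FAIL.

mk(plus(mk(plus(5,d),5),plus(mk(plus(5,d),5),4)),mk(d,mk(plus(5,d),5)))

Decompose mk/2: mk(P,a) ≐ mk(mk(plus(N,M),mk(d,N)),a),  plus(N,4) ≐ M.
Decompose mk/2: P ≐ mk(plus(N,M),mk(d,N)),  a ≐ a.
Bind P := mk(plus(N,M),mk(d,N)); substituting into the one remaining equation that mentions P gives: mk(mk(N,m),plus(Y2,5)) ≐ mk(mk(mk(plus(5,d),5),m),plus(mk(plus(m,N),mk(d,mk(plus(N,M),mk(d,N)))),5)).
Delete trivial equation a ≐ a.
Bind M := plus(N,4); substituting into the remaining equation gives: mk(mk(N,m),plus(Y2,5)) ≐ mk(mk(mk(plus(5,d),5),m),plus(mk(plus(m,N),mk(d,mk(plus(N,plus(N,4)),mk(d,N)))),5)). Substituting into the earlier binding gives P := mk(plus(N,plus(N,4)),mk(d,N)).
Decompose mk/2: mk(N,m) ≐ mk(mk(plus(5,d),5),m),  plus(Y2,5) ≐ plus(mk(plus(m,N),mk(d,mk(plus(N,plus(N,4)),mk(d,N)))),5).
Decompose mk/2: N ≐ mk(plus(5,d),5),  m ≐ m.
Bind N := mk(plus(5,d),5); substituting into the one remaining equation that mentions N gives: plus(Y2,5) ≐ plus(mk(plus(m,mk(plus(5,d),5)),mk(d,mk(plus(mk(plus(5,d),5),plus(mk(plus(5,d),5),4)),mk(d,mk(plus(5,d),5))))),5). Substituting into the earlier bindings gives P := mk(plus(mk(plus(5,d),5),plus(mk(plus(5,d),5),4)),mk(d,mk(plus(5,d),5))), M := plus(mk(plus(5,d),5),4).
Delete trivial equation m ≐ m.
Decompose plus/2: Y2 ≐ mk(plus(m,mk(plus(5,d),5)),mk(d,mk(plus(mk(plus(5,d),5),plus(mk(plus(5,d),5),4)),mk(d,mk(plus(5,d),5))))),  5 ≐ 5.
Bind Y2 := mk(plus(m,mk(plus(5,d),5)),mk(d,mk(plus(mk(plus(5,d),5),plus(mk(plus(5,d),5),4)),mk(d,mk(plus(5,d),5))))); no other remaining equation mentions Y2.
Delete trivial equation 5 ≐ 5.
MGU = { P ↦ mk(plus(mk(plus(5,d),5),plus(mk(plus(5,d),5),4)),mk(d,mk(plus(5,d),5))), M ↦ plus(mk(plus(5,d),5),4), N ↦ mk(plus(5,d),5), Y2 ↦ mk(plus(m,mk(plus(5,d),5)),mk(d,mk(plus(mk(plus(5,d),5),plus(mk(plus(5,d),5),4)),mk(d,mk(plus(5,d),5))))) }, so P ↦ mk(plus(mk(plus(5,d),5),plus(mk(plus(5,d),5),4)),mk(d,mk(plus(5,d),5))).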